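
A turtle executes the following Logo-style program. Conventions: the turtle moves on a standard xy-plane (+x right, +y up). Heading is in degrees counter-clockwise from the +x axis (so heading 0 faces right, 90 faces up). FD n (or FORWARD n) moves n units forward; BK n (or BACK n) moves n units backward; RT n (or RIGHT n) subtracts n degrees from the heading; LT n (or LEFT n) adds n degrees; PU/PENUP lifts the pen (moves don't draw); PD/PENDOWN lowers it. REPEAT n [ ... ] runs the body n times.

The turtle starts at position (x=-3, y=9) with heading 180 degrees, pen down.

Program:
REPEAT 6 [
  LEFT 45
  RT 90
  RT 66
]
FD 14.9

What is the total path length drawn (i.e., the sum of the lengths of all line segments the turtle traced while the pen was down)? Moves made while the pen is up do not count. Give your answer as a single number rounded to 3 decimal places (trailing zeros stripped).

Answer: 14.9

Derivation:
Executing turtle program step by step:
Start: pos=(-3,9), heading=180, pen down
REPEAT 6 [
  -- iteration 1/6 --
  LT 45: heading 180 -> 225
  RT 90: heading 225 -> 135
  RT 66: heading 135 -> 69
  -- iteration 2/6 --
  LT 45: heading 69 -> 114
  RT 90: heading 114 -> 24
  RT 66: heading 24 -> 318
  -- iteration 3/6 --
  LT 45: heading 318 -> 3
  RT 90: heading 3 -> 273
  RT 66: heading 273 -> 207
  -- iteration 4/6 --
  LT 45: heading 207 -> 252
  RT 90: heading 252 -> 162
  RT 66: heading 162 -> 96
  -- iteration 5/6 --
  LT 45: heading 96 -> 141
  RT 90: heading 141 -> 51
  RT 66: heading 51 -> 345
  -- iteration 6/6 --
  LT 45: heading 345 -> 30
  RT 90: heading 30 -> 300
  RT 66: heading 300 -> 234
]
FD 14.9: (-3,9) -> (-11.758,-3.054) [heading=234, draw]
Final: pos=(-11.758,-3.054), heading=234, 1 segment(s) drawn

Segment lengths:
  seg 1: (-3,9) -> (-11.758,-3.054), length = 14.9
Total = 14.9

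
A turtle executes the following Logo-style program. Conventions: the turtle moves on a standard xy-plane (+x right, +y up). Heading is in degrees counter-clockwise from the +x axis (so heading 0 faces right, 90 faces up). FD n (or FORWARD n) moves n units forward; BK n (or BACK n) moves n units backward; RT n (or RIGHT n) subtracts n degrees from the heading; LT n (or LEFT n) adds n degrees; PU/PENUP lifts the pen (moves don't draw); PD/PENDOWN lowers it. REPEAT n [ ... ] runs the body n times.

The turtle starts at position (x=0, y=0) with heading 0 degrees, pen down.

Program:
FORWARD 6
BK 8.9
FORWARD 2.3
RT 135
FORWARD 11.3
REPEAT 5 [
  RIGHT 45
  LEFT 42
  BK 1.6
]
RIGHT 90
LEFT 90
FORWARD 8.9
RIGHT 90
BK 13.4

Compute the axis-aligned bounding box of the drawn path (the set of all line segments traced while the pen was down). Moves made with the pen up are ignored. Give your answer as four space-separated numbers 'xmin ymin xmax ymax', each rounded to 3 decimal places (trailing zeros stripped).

Executing turtle program step by step:
Start: pos=(0,0), heading=0, pen down
FD 6: (0,0) -> (6,0) [heading=0, draw]
BK 8.9: (6,0) -> (-2.9,0) [heading=0, draw]
FD 2.3: (-2.9,0) -> (-0.6,0) [heading=0, draw]
RT 135: heading 0 -> 225
FD 11.3: (-0.6,0) -> (-8.59,-7.99) [heading=225, draw]
REPEAT 5 [
  -- iteration 1/5 --
  RT 45: heading 225 -> 180
  LT 42: heading 180 -> 222
  BK 1.6: (-8.59,-7.99) -> (-7.401,-6.92) [heading=222, draw]
  -- iteration 2/5 --
  RT 45: heading 222 -> 177
  LT 42: heading 177 -> 219
  BK 1.6: (-7.401,-6.92) -> (-6.158,-5.913) [heading=219, draw]
  -- iteration 3/5 --
  RT 45: heading 219 -> 174
  LT 42: heading 174 -> 216
  BK 1.6: (-6.158,-5.913) -> (-4.863,-4.972) [heading=216, draw]
  -- iteration 4/5 --
  RT 45: heading 216 -> 171
  LT 42: heading 171 -> 213
  BK 1.6: (-4.863,-4.972) -> (-3.522,-4.101) [heading=213, draw]
  -- iteration 5/5 --
  RT 45: heading 213 -> 168
  LT 42: heading 168 -> 210
  BK 1.6: (-3.522,-4.101) -> (-2.136,-3.301) [heading=210, draw]
]
RT 90: heading 210 -> 120
LT 90: heading 120 -> 210
FD 8.9: (-2.136,-3.301) -> (-9.844,-7.751) [heading=210, draw]
RT 90: heading 210 -> 120
BK 13.4: (-9.844,-7.751) -> (-3.144,-19.356) [heading=120, draw]
Final: pos=(-3.144,-19.356), heading=120, 11 segment(s) drawn

Segment endpoints: x in {-9.844, -8.59, -7.401, -6.158, -4.863, -3.522, -3.144, -2.9, -2.136, -0.6, 0, 6}, y in {-19.356, -7.99, -7.751, -6.92, -5.913, -4.972, -4.101, -3.301, 0}
xmin=-9.844, ymin=-19.356, xmax=6, ymax=0

Answer: -9.844 -19.356 6 0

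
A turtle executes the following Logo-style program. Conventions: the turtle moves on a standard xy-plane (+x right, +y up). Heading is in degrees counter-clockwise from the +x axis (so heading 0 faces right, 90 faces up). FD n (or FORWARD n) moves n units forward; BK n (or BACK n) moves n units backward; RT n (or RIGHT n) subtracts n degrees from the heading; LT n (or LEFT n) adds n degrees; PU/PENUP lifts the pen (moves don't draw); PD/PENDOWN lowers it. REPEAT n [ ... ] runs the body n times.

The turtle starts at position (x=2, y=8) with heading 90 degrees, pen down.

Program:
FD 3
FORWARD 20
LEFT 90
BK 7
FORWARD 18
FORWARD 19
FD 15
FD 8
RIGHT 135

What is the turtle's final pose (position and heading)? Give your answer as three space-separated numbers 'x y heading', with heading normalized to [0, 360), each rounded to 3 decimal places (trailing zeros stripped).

Answer: -51 31 45

Derivation:
Executing turtle program step by step:
Start: pos=(2,8), heading=90, pen down
FD 3: (2,8) -> (2,11) [heading=90, draw]
FD 20: (2,11) -> (2,31) [heading=90, draw]
LT 90: heading 90 -> 180
BK 7: (2,31) -> (9,31) [heading=180, draw]
FD 18: (9,31) -> (-9,31) [heading=180, draw]
FD 19: (-9,31) -> (-28,31) [heading=180, draw]
FD 15: (-28,31) -> (-43,31) [heading=180, draw]
FD 8: (-43,31) -> (-51,31) [heading=180, draw]
RT 135: heading 180 -> 45
Final: pos=(-51,31), heading=45, 7 segment(s) drawn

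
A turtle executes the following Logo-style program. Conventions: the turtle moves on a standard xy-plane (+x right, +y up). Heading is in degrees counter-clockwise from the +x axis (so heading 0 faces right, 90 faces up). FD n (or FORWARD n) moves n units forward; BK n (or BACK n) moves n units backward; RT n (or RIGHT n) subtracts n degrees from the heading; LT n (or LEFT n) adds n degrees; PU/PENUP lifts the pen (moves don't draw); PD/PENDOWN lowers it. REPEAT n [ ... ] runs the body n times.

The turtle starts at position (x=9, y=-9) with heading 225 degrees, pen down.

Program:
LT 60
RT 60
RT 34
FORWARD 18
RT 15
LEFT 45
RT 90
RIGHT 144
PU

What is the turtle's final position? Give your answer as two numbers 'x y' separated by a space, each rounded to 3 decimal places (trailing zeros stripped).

Executing turtle program step by step:
Start: pos=(9,-9), heading=225, pen down
LT 60: heading 225 -> 285
RT 60: heading 285 -> 225
RT 34: heading 225 -> 191
FD 18: (9,-9) -> (-8.669,-12.435) [heading=191, draw]
RT 15: heading 191 -> 176
LT 45: heading 176 -> 221
RT 90: heading 221 -> 131
RT 144: heading 131 -> 347
PU: pen up
Final: pos=(-8.669,-12.435), heading=347, 1 segment(s) drawn

Answer: -8.669 -12.435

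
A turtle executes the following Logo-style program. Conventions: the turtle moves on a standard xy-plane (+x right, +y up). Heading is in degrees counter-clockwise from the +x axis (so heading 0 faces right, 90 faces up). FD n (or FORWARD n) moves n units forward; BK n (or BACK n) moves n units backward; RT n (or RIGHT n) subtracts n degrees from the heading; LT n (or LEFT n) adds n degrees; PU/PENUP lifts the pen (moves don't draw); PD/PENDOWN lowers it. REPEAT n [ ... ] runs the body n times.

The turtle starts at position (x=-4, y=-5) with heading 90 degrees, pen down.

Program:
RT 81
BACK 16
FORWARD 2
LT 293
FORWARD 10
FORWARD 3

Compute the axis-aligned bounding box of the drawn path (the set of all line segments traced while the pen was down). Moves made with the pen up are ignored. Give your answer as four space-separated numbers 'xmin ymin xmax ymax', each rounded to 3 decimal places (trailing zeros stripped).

Answer: -19.803 -18.215 -4 -5

Derivation:
Executing turtle program step by step:
Start: pos=(-4,-5), heading=90, pen down
RT 81: heading 90 -> 9
BK 16: (-4,-5) -> (-19.803,-7.503) [heading=9, draw]
FD 2: (-19.803,-7.503) -> (-17.828,-7.19) [heading=9, draw]
LT 293: heading 9 -> 302
FD 10: (-17.828,-7.19) -> (-12.528,-15.671) [heading=302, draw]
FD 3: (-12.528,-15.671) -> (-10.939,-18.215) [heading=302, draw]
Final: pos=(-10.939,-18.215), heading=302, 4 segment(s) drawn

Segment endpoints: x in {-19.803, -17.828, -12.528, -10.939, -4}, y in {-18.215, -15.671, -7.503, -7.19, -5}
xmin=-19.803, ymin=-18.215, xmax=-4, ymax=-5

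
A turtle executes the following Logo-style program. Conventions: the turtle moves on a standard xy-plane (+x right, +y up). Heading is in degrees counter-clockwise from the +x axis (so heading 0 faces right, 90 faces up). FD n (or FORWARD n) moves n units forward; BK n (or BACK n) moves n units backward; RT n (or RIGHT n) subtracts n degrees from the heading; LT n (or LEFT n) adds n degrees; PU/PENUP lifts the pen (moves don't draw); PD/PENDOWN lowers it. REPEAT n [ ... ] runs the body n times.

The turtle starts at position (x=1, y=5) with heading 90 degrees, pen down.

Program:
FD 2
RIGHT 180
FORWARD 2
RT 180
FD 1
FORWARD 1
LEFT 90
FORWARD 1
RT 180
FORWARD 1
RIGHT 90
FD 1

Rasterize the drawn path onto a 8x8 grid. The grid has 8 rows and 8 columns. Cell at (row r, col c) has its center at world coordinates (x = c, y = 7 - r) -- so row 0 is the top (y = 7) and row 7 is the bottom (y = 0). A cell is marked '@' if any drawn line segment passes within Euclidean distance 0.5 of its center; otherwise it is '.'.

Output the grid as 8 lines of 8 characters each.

Answer: @@......
.@......
.@......
........
........
........
........
........

Derivation:
Segment 0: (1,5) -> (1,7)
Segment 1: (1,7) -> (1,5)
Segment 2: (1,5) -> (1,6)
Segment 3: (1,6) -> (1,7)
Segment 4: (1,7) -> (0,7)
Segment 5: (0,7) -> (1,7)
Segment 6: (1,7) -> (1,6)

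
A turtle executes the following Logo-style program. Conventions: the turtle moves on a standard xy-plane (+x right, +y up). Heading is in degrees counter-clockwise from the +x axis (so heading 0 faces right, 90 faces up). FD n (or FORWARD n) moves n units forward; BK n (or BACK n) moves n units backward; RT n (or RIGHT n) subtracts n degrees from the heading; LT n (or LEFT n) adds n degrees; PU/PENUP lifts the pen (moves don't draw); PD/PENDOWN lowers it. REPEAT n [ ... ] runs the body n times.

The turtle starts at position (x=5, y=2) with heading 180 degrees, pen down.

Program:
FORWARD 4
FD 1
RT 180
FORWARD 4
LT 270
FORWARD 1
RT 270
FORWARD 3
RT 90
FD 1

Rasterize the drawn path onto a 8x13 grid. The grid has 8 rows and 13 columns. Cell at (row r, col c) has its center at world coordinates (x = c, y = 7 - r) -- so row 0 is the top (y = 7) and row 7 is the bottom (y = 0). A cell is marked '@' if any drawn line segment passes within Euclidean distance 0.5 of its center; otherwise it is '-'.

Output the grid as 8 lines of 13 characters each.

Segment 0: (5,2) -> (1,2)
Segment 1: (1,2) -> (0,2)
Segment 2: (0,2) -> (4,2)
Segment 3: (4,2) -> (4,1)
Segment 4: (4,1) -> (7,1)
Segment 5: (7,1) -> (7,0)

Answer: -------------
-------------
-------------
-------------
-------------
@@@@@@-------
----@@@@-----
-------@-----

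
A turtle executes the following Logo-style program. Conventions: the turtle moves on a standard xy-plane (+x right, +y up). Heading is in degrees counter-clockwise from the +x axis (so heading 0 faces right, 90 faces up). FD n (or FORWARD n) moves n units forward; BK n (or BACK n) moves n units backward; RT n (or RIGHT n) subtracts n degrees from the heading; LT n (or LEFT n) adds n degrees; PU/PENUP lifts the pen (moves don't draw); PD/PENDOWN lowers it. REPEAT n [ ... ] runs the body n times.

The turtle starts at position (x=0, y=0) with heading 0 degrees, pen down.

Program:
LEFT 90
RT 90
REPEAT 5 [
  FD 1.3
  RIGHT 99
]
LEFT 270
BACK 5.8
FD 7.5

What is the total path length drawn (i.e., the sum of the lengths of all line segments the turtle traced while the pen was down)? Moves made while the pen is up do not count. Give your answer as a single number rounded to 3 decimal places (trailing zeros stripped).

Answer: 19.8

Derivation:
Executing turtle program step by step:
Start: pos=(0,0), heading=0, pen down
LT 90: heading 0 -> 90
RT 90: heading 90 -> 0
REPEAT 5 [
  -- iteration 1/5 --
  FD 1.3: (0,0) -> (1.3,0) [heading=0, draw]
  RT 99: heading 0 -> 261
  -- iteration 2/5 --
  FD 1.3: (1.3,0) -> (1.097,-1.284) [heading=261, draw]
  RT 99: heading 261 -> 162
  -- iteration 3/5 --
  FD 1.3: (1.097,-1.284) -> (-0.14,-0.882) [heading=162, draw]
  RT 99: heading 162 -> 63
  -- iteration 4/5 --
  FD 1.3: (-0.14,-0.882) -> (0.45,0.276) [heading=63, draw]
  RT 99: heading 63 -> 324
  -- iteration 5/5 --
  FD 1.3: (0.45,0.276) -> (1.502,-0.488) [heading=324, draw]
  RT 99: heading 324 -> 225
]
LT 270: heading 225 -> 135
BK 5.8: (1.502,-0.488) -> (5.603,-4.589) [heading=135, draw]
FD 7.5: (5.603,-4.589) -> (0.3,0.714) [heading=135, draw]
Final: pos=(0.3,0.714), heading=135, 7 segment(s) drawn

Segment lengths:
  seg 1: (0,0) -> (1.3,0), length = 1.3
  seg 2: (1.3,0) -> (1.097,-1.284), length = 1.3
  seg 3: (1.097,-1.284) -> (-0.14,-0.882), length = 1.3
  seg 4: (-0.14,-0.882) -> (0.45,0.276), length = 1.3
  seg 5: (0.45,0.276) -> (1.502,-0.488), length = 1.3
  seg 6: (1.502,-0.488) -> (5.603,-4.589), length = 5.8
  seg 7: (5.603,-4.589) -> (0.3,0.714), length = 7.5
Total = 19.8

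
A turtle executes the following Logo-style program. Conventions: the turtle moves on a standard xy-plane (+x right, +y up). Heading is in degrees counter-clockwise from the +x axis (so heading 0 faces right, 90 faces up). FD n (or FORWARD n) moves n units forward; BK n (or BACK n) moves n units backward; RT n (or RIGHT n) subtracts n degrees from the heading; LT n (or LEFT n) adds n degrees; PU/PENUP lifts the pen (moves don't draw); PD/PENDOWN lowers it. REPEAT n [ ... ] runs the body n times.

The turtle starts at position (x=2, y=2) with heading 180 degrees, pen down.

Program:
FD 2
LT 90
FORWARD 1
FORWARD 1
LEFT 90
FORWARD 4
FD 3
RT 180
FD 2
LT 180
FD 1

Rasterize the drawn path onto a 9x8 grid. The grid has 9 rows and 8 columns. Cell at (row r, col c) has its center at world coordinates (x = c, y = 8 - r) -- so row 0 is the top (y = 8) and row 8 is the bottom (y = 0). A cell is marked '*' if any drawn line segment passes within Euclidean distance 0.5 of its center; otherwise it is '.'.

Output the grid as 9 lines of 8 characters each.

Answer: ........
........
........
........
........
........
***.....
*.......
********

Derivation:
Segment 0: (2,2) -> (0,2)
Segment 1: (0,2) -> (-0,1)
Segment 2: (-0,1) -> (-0,0)
Segment 3: (-0,0) -> (4,-0)
Segment 4: (4,-0) -> (7,-0)
Segment 5: (7,-0) -> (5,-0)
Segment 6: (5,-0) -> (6,-0)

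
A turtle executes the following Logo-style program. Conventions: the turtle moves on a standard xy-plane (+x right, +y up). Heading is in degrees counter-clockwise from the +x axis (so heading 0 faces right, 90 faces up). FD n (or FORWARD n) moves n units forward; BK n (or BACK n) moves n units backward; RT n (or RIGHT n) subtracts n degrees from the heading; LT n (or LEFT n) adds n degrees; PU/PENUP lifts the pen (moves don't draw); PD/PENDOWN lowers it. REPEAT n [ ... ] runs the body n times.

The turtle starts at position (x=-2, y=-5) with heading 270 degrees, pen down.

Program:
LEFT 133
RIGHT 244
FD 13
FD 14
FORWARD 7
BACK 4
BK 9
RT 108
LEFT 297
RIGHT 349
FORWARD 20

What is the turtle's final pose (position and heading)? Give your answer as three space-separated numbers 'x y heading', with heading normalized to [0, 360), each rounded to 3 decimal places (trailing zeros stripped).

Executing turtle program step by step:
Start: pos=(-2,-5), heading=270, pen down
LT 133: heading 270 -> 43
RT 244: heading 43 -> 159
FD 13: (-2,-5) -> (-14.137,-0.341) [heading=159, draw]
FD 14: (-14.137,-0.341) -> (-27.207,4.676) [heading=159, draw]
FD 7: (-27.207,4.676) -> (-33.742,7.185) [heading=159, draw]
BK 4: (-33.742,7.185) -> (-30.007,5.751) [heading=159, draw]
BK 9: (-30.007,5.751) -> (-21.605,2.526) [heading=159, draw]
RT 108: heading 159 -> 51
LT 297: heading 51 -> 348
RT 349: heading 348 -> 359
FD 20: (-21.605,2.526) -> (-1.608,2.177) [heading=359, draw]
Final: pos=(-1.608,2.177), heading=359, 6 segment(s) drawn

Answer: -1.608 2.177 359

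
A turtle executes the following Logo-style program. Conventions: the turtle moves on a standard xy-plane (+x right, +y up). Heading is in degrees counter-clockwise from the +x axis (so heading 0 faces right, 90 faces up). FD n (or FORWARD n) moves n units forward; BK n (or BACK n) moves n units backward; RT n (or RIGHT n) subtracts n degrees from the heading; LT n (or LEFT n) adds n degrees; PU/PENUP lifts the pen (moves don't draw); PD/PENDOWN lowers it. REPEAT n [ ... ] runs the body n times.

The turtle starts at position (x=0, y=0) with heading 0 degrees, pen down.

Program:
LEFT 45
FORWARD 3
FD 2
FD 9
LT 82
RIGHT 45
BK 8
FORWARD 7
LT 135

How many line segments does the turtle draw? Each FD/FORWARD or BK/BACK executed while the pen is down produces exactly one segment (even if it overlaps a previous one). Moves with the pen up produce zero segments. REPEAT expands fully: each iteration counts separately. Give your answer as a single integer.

Executing turtle program step by step:
Start: pos=(0,0), heading=0, pen down
LT 45: heading 0 -> 45
FD 3: (0,0) -> (2.121,2.121) [heading=45, draw]
FD 2: (2.121,2.121) -> (3.536,3.536) [heading=45, draw]
FD 9: (3.536,3.536) -> (9.899,9.899) [heading=45, draw]
LT 82: heading 45 -> 127
RT 45: heading 127 -> 82
BK 8: (9.899,9.899) -> (8.786,1.977) [heading=82, draw]
FD 7: (8.786,1.977) -> (9.76,8.909) [heading=82, draw]
LT 135: heading 82 -> 217
Final: pos=(9.76,8.909), heading=217, 5 segment(s) drawn
Segments drawn: 5

Answer: 5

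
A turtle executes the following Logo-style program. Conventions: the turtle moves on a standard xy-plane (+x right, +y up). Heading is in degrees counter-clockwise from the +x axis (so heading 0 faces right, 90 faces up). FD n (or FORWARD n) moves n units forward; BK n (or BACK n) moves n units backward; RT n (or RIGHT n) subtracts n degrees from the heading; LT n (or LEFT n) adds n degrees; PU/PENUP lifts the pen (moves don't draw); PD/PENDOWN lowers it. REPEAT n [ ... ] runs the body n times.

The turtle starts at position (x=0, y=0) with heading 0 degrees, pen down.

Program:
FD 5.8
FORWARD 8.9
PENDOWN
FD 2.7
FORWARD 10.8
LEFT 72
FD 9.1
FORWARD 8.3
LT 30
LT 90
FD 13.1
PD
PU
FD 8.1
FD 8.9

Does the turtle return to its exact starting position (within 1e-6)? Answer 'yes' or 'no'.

Answer: no

Derivation:
Executing turtle program step by step:
Start: pos=(0,0), heading=0, pen down
FD 5.8: (0,0) -> (5.8,0) [heading=0, draw]
FD 8.9: (5.8,0) -> (14.7,0) [heading=0, draw]
PD: pen down
FD 2.7: (14.7,0) -> (17.4,0) [heading=0, draw]
FD 10.8: (17.4,0) -> (28.2,0) [heading=0, draw]
LT 72: heading 0 -> 72
FD 9.1: (28.2,0) -> (31.012,8.655) [heading=72, draw]
FD 8.3: (31.012,8.655) -> (33.577,16.548) [heading=72, draw]
LT 30: heading 72 -> 102
LT 90: heading 102 -> 192
FD 13.1: (33.577,16.548) -> (20.763,13.825) [heading=192, draw]
PD: pen down
PU: pen up
FD 8.1: (20.763,13.825) -> (12.84,12.141) [heading=192, move]
FD 8.9: (12.84,12.141) -> (4.135,10.29) [heading=192, move]
Final: pos=(4.135,10.29), heading=192, 7 segment(s) drawn

Start position: (0, 0)
Final position: (4.135, 10.29)
Distance = 11.09; >= 1e-6 -> NOT closed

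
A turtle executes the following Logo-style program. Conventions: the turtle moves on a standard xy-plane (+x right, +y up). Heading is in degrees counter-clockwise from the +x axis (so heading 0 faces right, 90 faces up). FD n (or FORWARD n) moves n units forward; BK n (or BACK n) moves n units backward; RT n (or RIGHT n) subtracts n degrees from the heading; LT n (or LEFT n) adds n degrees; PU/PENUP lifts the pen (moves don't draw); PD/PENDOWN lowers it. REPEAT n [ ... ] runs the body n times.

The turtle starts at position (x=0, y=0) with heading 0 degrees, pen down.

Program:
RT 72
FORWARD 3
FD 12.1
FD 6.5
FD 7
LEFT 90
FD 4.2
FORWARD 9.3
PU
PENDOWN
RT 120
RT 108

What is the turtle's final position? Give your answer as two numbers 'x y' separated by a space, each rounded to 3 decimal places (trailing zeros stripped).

Executing turtle program step by step:
Start: pos=(0,0), heading=0, pen down
RT 72: heading 0 -> 288
FD 3: (0,0) -> (0.927,-2.853) [heading=288, draw]
FD 12.1: (0.927,-2.853) -> (4.666,-14.361) [heading=288, draw]
FD 6.5: (4.666,-14.361) -> (6.675,-20.543) [heading=288, draw]
FD 7: (6.675,-20.543) -> (8.838,-27.2) [heading=288, draw]
LT 90: heading 288 -> 18
FD 4.2: (8.838,-27.2) -> (12.832,-25.902) [heading=18, draw]
FD 9.3: (12.832,-25.902) -> (21.677,-23.028) [heading=18, draw]
PU: pen up
PD: pen down
RT 120: heading 18 -> 258
RT 108: heading 258 -> 150
Final: pos=(21.677,-23.028), heading=150, 6 segment(s) drawn

Answer: 21.677 -23.028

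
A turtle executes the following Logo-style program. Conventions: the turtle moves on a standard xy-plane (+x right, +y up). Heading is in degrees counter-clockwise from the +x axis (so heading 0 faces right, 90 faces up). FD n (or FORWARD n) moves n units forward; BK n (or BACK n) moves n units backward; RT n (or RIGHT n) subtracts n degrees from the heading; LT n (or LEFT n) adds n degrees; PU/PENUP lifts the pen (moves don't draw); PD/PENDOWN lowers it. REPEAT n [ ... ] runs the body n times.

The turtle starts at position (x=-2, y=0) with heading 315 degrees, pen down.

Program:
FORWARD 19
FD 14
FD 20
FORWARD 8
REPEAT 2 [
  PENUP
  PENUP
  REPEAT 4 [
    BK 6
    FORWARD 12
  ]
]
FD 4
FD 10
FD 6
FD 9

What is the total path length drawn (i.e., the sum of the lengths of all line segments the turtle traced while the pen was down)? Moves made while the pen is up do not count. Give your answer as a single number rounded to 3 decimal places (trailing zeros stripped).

Executing turtle program step by step:
Start: pos=(-2,0), heading=315, pen down
FD 19: (-2,0) -> (11.435,-13.435) [heading=315, draw]
FD 14: (11.435,-13.435) -> (21.335,-23.335) [heading=315, draw]
FD 20: (21.335,-23.335) -> (35.477,-37.477) [heading=315, draw]
FD 8: (35.477,-37.477) -> (41.134,-43.134) [heading=315, draw]
REPEAT 2 [
  -- iteration 1/2 --
  PU: pen up
  PU: pen up
  REPEAT 4 [
    -- iteration 1/4 --
    BK 6: (41.134,-43.134) -> (36.891,-38.891) [heading=315, move]
    FD 12: (36.891,-38.891) -> (45.376,-47.376) [heading=315, move]
    -- iteration 2/4 --
    BK 6: (45.376,-47.376) -> (41.134,-43.134) [heading=315, move]
    FD 12: (41.134,-43.134) -> (49.619,-51.619) [heading=315, move]
    -- iteration 3/4 --
    BK 6: (49.619,-51.619) -> (45.376,-47.376) [heading=315, move]
    FD 12: (45.376,-47.376) -> (53.861,-55.861) [heading=315, move]
    -- iteration 4/4 --
    BK 6: (53.861,-55.861) -> (49.619,-51.619) [heading=315, move]
    FD 12: (49.619,-51.619) -> (58.104,-60.104) [heading=315, move]
  ]
  -- iteration 2/2 --
  PU: pen up
  PU: pen up
  REPEAT 4 [
    -- iteration 1/4 --
    BK 6: (58.104,-60.104) -> (53.861,-55.861) [heading=315, move]
    FD 12: (53.861,-55.861) -> (62.347,-64.347) [heading=315, move]
    -- iteration 2/4 --
    BK 6: (62.347,-64.347) -> (58.104,-60.104) [heading=315, move]
    FD 12: (58.104,-60.104) -> (66.589,-68.589) [heading=315, move]
    -- iteration 3/4 --
    BK 6: (66.589,-68.589) -> (62.347,-64.347) [heading=315, move]
    FD 12: (62.347,-64.347) -> (70.832,-72.832) [heading=315, move]
    -- iteration 4/4 --
    BK 6: (70.832,-72.832) -> (66.589,-68.589) [heading=315, move]
    FD 12: (66.589,-68.589) -> (75.075,-77.075) [heading=315, move]
  ]
]
FD 4: (75.075,-77.075) -> (77.903,-79.903) [heading=315, move]
FD 10: (77.903,-79.903) -> (84.974,-86.974) [heading=315, move]
FD 6: (84.974,-86.974) -> (89.217,-91.217) [heading=315, move]
FD 9: (89.217,-91.217) -> (95.581,-97.581) [heading=315, move]
Final: pos=(95.581,-97.581), heading=315, 4 segment(s) drawn

Segment lengths:
  seg 1: (-2,0) -> (11.435,-13.435), length = 19
  seg 2: (11.435,-13.435) -> (21.335,-23.335), length = 14
  seg 3: (21.335,-23.335) -> (35.477,-37.477), length = 20
  seg 4: (35.477,-37.477) -> (41.134,-43.134), length = 8
Total = 61

Answer: 61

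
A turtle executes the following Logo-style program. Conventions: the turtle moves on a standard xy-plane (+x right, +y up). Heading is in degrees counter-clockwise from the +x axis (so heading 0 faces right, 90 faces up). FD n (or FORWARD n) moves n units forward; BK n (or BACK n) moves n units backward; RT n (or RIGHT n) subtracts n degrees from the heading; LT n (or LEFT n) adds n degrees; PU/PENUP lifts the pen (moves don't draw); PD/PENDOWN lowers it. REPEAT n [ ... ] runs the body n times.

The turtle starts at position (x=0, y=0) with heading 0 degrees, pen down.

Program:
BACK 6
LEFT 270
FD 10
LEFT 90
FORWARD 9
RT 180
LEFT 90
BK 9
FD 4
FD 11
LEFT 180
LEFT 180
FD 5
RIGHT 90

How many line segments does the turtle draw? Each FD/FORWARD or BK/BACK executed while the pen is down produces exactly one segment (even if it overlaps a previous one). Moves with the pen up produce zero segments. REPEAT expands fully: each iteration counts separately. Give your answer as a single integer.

Executing turtle program step by step:
Start: pos=(0,0), heading=0, pen down
BK 6: (0,0) -> (-6,0) [heading=0, draw]
LT 270: heading 0 -> 270
FD 10: (-6,0) -> (-6,-10) [heading=270, draw]
LT 90: heading 270 -> 0
FD 9: (-6,-10) -> (3,-10) [heading=0, draw]
RT 180: heading 0 -> 180
LT 90: heading 180 -> 270
BK 9: (3,-10) -> (3,-1) [heading=270, draw]
FD 4: (3,-1) -> (3,-5) [heading=270, draw]
FD 11: (3,-5) -> (3,-16) [heading=270, draw]
LT 180: heading 270 -> 90
LT 180: heading 90 -> 270
FD 5: (3,-16) -> (3,-21) [heading=270, draw]
RT 90: heading 270 -> 180
Final: pos=(3,-21), heading=180, 7 segment(s) drawn
Segments drawn: 7

Answer: 7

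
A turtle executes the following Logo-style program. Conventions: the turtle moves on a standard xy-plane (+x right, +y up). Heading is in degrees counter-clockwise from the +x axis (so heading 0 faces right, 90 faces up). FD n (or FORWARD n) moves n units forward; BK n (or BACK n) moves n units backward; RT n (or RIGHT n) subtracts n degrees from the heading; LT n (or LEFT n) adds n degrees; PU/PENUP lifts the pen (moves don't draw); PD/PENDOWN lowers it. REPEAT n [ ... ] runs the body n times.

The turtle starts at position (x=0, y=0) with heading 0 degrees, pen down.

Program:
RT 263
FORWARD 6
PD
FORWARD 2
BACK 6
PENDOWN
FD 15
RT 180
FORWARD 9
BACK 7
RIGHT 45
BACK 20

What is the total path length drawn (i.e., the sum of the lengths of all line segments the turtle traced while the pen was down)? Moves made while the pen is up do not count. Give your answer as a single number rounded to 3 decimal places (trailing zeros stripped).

Answer: 65

Derivation:
Executing turtle program step by step:
Start: pos=(0,0), heading=0, pen down
RT 263: heading 0 -> 97
FD 6: (0,0) -> (-0.731,5.955) [heading=97, draw]
PD: pen down
FD 2: (-0.731,5.955) -> (-0.975,7.94) [heading=97, draw]
BK 6: (-0.975,7.94) -> (-0.244,1.985) [heading=97, draw]
PD: pen down
FD 15: (-0.244,1.985) -> (-2.072,16.873) [heading=97, draw]
RT 180: heading 97 -> 277
FD 9: (-2.072,16.873) -> (-0.975,7.94) [heading=277, draw]
BK 7: (-0.975,7.94) -> (-1.828,14.888) [heading=277, draw]
RT 45: heading 277 -> 232
BK 20: (-1.828,14.888) -> (10.485,30.648) [heading=232, draw]
Final: pos=(10.485,30.648), heading=232, 7 segment(s) drawn

Segment lengths:
  seg 1: (0,0) -> (-0.731,5.955), length = 6
  seg 2: (-0.731,5.955) -> (-0.975,7.94), length = 2
  seg 3: (-0.975,7.94) -> (-0.244,1.985), length = 6
  seg 4: (-0.244,1.985) -> (-2.072,16.873), length = 15
  seg 5: (-2.072,16.873) -> (-0.975,7.94), length = 9
  seg 6: (-0.975,7.94) -> (-1.828,14.888), length = 7
  seg 7: (-1.828,14.888) -> (10.485,30.648), length = 20
Total = 65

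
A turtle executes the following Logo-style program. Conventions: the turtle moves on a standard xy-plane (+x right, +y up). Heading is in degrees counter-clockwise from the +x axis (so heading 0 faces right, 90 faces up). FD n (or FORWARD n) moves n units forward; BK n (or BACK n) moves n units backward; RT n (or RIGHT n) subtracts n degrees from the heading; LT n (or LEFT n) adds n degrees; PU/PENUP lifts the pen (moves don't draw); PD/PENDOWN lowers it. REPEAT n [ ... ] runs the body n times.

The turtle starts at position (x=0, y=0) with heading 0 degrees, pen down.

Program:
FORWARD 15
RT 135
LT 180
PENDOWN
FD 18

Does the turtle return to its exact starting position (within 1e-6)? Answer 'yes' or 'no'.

Executing turtle program step by step:
Start: pos=(0,0), heading=0, pen down
FD 15: (0,0) -> (15,0) [heading=0, draw]
RT 135: heading 0 -> 225
LT 180: heading 225 -> 45
PD: pen down
FD 18: (15,0) -> (27.728,12.728) [heading=45, draw]
Final: pos=(27.728,12.728), heading=45, 2 segment(s) drawn

Start position: (0, 0)
Final position: (27.728, 12.728)
Distance = 30.51; >= 1e-6 -> NOT closed

Answer: no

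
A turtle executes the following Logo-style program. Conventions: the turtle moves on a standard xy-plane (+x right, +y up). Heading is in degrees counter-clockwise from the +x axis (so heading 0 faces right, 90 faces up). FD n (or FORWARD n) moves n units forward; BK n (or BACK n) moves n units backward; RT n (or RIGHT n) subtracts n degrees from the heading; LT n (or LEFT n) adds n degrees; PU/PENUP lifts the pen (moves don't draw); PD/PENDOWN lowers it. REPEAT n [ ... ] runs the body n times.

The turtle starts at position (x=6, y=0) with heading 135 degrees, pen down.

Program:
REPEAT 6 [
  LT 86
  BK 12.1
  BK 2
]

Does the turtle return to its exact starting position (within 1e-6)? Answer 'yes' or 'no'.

Answer: no

Derivation:
Executing turtle program step by step:
Start: pos=(6,0), heading=135, pen down
REPEAT 6 [
  -- iteration 1/6 --
  LT 86: heading 135 -> 221
  BK 12.1: (6,0) -> (15.132,7.938) [heading=221, draw]
  BK 2: (15.132,7.938) -> (16.641,9.25) [heading=221, draw]
  -- iteration 2/6 --
  LT 86: heading 221 -> 307
  BK 12.1: (16.641,9.25) -> (9.359,18.914) [heading=307, draw]
  BK 2: (9.359,18.914) -> (8.156,20.511) [heading=307, draw]
  -- iteration 3/6 --
  LT 86: heading 307 -> 33
  BK 12.1: (8.156,20.511) -> (-1.992,13.921) [heading=33, draw]
  BK 2: (-1.992,13.921) -> (-3.669,12.832) [heading=33, draw]
  -- iteration 4/6 --
  LT 86: heading 33 -> 119
  BK 12.1: (-3.669,12.832) -> (2.197,2.249) [heading=119, draw]
  BK 2: (2.197,2.249) -> (3.166,0.5) [heading=119, draw]
  -- iteration 5/6 --
  LT 86: heading 119 -> 205
  BK 12.1: (3.166,0.5) -> (14.133,5.613) [heading=205, draw]
  BK 2: (14.133,5.613) -> (15.945,6.459) [heading=205, draw]
  -- iteration 6/6 --
  LT 86: heading 205 -> 291
  BK 12.1: (15.945,6.459) -> (11.609,17.755) [heading=291, draw]
  BK 2: (11.609,17.755) -> (10.892,19.622) [heading=291, draw]
]
Final: pos=(10.892,19.622), heading=291, 12 segment(s) drawn

Start position: (6, 0)
Final position: (10.892, 19.622)
Distance = 20.223; >= 1e-6 -> NOT closed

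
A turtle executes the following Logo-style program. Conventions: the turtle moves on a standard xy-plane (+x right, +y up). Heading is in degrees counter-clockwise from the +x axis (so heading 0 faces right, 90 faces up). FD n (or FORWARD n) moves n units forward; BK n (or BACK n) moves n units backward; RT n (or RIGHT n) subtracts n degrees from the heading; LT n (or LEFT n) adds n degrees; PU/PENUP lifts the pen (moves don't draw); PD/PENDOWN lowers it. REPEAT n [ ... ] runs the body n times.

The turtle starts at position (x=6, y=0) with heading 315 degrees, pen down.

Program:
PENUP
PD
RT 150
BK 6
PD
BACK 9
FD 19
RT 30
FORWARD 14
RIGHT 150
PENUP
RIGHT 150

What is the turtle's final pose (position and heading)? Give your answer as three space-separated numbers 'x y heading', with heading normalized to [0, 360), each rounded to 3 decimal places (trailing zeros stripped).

Answer: -7.763 10.935 195

Derivation:
Executing turtle program step by step:
Start: pos=(6,0), heading=315, pen down
PU: pen up
PD: pen down
RT 150: heading 315 -> 165
BK 6: (6,0) -> (11.796,-1.553) [heading=165, draw]
PD: pen down
BK 9: (11.796,-1.553) -> (20.489,-3.882) [heading=165, draw]
FD 19: (20.489,-3.882) -> (2.136,1.035) [heading=165, draw]
RT 30: heading 165 -> 135
FD 14: (2.136,1.035) -> (-7.763,10.935) [heading=135, draw]
RT 150: heading 135 -> 345
PU: pen up
RT 150: heading 345 -> 195
Final: pos=(-7.763,10.935), heading=195, 4 segment(s) drawn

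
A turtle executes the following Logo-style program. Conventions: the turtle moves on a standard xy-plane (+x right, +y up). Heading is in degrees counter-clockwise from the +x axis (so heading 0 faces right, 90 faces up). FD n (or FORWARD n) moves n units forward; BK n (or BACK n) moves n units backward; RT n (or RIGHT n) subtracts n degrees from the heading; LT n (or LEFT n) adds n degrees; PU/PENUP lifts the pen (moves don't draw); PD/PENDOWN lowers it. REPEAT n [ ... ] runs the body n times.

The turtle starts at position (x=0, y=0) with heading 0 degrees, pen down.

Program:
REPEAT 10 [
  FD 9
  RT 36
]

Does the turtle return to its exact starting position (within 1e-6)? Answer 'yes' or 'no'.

Executing turtle program step by step:
Start: pos=(0,0), heading=0, pen down
REPEAT 10 [
  -- iteration 1/10 --
  FD 9: (0,0) -> (9,0) [heading=0, draw]
  RT 36: heading 0 -> 324
  -- iteration 2/10 --
  FD 9: (9,0) -> (16.281,-5.29) [heading=324, draw]
  RT 36: heading 324 -> 288
  -- iteration 3/10 --
  FD 9: (16.281,-5.29) -> (19.062,-13.85) [heading=288, draw]
  RT 36: heading 288 -> 252
  -- iteration 4/10 --
  FD 9: (19.062,-13.85) -> (16.281,-22.409) [heading=252, draw]
  RT 36: heading 252 -> 216
  -- iteration 5/10 --
  FD 9: (16.281,-22.409) -> (9,-27.699) [heading=216, draw]
  RT 36: heading 216 -> 180
  -- iteration 6/10 --
  FD 9: (9,-27.699) -> (0,-27.699) [heading=180, draw]
  RT 36: heading 180 -> 144
  -- iteration 7/10 --
  FD 9: (0,-27.699) -> (-7.281,-22.409) [heading=144, draw]
  RT 36: heading 144 -> 108
  -- iteration 8/10 --
  FD 9: (-7.281,-22.409) -> (-10.062,-13.85) [heading=108, draw]
  RT 36: heading 108 -> 72
  -- iteration 9/10 --
  FD 9: (-10.062,-13.85) -> (-7.281,-5.29) [heading=72, draw]
  RT 36: heading 72 -> 36
  -- iteration 10/10 --
  FD 9: (-7.281,-5.29) -> (0,0) [heading=36, draw]
  RT 36: heading 36 -> 0
]
Final: pos=(0,0), heading=0, 10 segment(s) drawn

Start position: (0, 0)
Final position: (0, 0)
Distance = 0; < 1e-6 -> CLOSED

Answer: yes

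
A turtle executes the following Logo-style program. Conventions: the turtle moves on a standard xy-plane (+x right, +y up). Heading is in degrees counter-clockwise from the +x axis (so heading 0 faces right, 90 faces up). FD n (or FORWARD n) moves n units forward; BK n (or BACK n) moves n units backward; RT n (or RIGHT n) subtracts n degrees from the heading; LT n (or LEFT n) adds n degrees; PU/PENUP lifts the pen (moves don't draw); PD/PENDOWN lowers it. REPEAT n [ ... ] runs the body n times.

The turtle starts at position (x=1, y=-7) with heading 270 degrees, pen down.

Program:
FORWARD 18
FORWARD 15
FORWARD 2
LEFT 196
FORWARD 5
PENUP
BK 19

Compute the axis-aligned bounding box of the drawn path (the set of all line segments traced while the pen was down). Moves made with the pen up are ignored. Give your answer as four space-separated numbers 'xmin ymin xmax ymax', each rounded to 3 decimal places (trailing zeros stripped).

Answer: -0.378 -42 1 -7

Derivation:
Executing turtle program step by step:
Start: pos=(1,-7), heading=270, pen down
FD 18: (1,-7) -> (1,-25) [heading=270, draw]
FD 15: (1,-25) -> (1,-40) [heading=270, draw]
FD 2: (1,-40) -> (1,-42) [heading=270, draw]
LT 196: heading 270 -> 106
FD 5: (1,-42) -> (-0.378,-37.194) [heading=106, draw]
PU: pen up
BK 19: (-0.378,-37.194) -> (4.859,-55.458) [heading=106, move]
Final: pos=(4.859,-55.458), heading=106, 4 segment(s) drawn

Segment endpoints: x in {-0.378, 1, 1, 1, 1}, y in {-42, -40, -37.194, -25, -7}
xmin=-0.378, ymin=-42, xmax=1, ymax=-7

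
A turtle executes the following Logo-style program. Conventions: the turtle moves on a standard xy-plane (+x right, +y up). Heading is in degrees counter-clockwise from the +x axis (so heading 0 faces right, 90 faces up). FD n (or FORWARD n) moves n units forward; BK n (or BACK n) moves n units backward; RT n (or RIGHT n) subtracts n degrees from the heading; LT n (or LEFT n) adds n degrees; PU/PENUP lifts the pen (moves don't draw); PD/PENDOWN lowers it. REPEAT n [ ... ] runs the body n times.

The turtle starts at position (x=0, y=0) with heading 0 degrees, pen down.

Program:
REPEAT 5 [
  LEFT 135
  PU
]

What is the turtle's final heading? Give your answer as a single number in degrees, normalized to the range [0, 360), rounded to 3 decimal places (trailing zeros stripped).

Executing turtle program step by step:
Start: pos=(0,0), heading=0, pen down
REPEAT 5 [
  -- iteration 1/5 --
  LT 135: heading 0 -> 135
  PU: pen up
  -- iteration 2/5 --
  LT 135: heading 135 -> 270
  PU: pen up
  -- iteration 3/5 --
  LT 135: heading 270 -> 45
  PU: pen up
  -- iteration 4/5 --
  LT 135: heading 45 -> 180
  PU: pen up
  -- iteration 5/5 --
  LT 135: heading 180 -> 315
  PU: pen up
]
Final: pos=(0,0), heading=315, 0 segment(s) drawn

Answer: 315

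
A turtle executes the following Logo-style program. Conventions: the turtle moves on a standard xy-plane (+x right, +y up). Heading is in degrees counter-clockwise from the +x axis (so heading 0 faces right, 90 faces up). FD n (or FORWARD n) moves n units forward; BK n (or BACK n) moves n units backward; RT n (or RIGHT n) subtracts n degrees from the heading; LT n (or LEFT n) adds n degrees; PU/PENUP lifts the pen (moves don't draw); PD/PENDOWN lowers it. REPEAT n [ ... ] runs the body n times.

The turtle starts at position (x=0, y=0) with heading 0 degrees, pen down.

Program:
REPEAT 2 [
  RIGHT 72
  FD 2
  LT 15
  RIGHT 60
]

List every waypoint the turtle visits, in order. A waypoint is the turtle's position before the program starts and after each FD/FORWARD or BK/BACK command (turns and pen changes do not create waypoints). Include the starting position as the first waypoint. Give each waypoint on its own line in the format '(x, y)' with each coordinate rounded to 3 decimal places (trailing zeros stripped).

Executing turtle program step by step:
Start: pos=(0,0), heading=0, pen down
REPEAT 2 [
  -- iteration 1/2 --
  RT 72: heading 0 -> 288
  FD 2: (0,0) -> (0.618,-1.902) [heading=288, draw]
  LT 15: heading 288 -> 303
  RT 60: heading 303 -> 243
  -- iteration 2/2 --
  RT 72: heading 243 -> 171
  FD 2: (0.618,-1.902) -> (-1.357,-1.589) [heading=171, draw]
  LT 15: heading 171 -> 186
  RT 60: heading 186 -> 126
]
Final: pos=(-1.357,-1.589), heading=126, 2 segment(s) drawn
Waypoints (3 total):
(0, 0)
(0.618, -1.902)
(-1.357, -1.589)

Answer: (0, 0)
(0.618, -1.902)
(-1.357, -1.589)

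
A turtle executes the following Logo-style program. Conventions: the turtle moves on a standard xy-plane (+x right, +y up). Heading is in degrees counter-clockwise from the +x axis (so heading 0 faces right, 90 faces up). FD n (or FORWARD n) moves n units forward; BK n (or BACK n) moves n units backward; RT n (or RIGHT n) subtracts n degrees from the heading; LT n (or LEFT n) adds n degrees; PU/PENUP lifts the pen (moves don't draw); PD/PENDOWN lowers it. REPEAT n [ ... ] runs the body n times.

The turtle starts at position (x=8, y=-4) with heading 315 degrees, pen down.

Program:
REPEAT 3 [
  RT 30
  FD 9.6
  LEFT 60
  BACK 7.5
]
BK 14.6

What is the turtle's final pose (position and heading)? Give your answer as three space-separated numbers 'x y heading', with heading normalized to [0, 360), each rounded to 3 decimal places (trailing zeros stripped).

Executing turtle program step by step:
Start: pos=(8,-4), heading=315, pen down
REPEAT 3 [
  -- iteration 1/3 --
  RT 30: heading 315 -> 285
  FD 9.6: (8,-4) -> (10.485,-13.273) [heading=285, draw]
  LT 60: heading 285 -> 345
  BK 7.5: (10.485,-13.273) -> (3.24,-11.332) [heading=345, draw]
  -- iteration 2/3 --
  RT 30: heading 345 -> 315
  FD 9.6: (3.24,-11.332) -> (10.028,-18.12) [heading=315, draw]
  LT 60: heading 315 -> 15
  BK 7.5: (10.028,-18.12) -> (2.784,-20.061) [heading=15, draw]
  -- iteration 3/3 --
  RT 30: heading 15 -> 345
  FD 9.6: (2.784,-20.061) -> (12.057,-22.546) [heading=345, draw]
  LT 60: heading 345 -> 45
  BK 7.5: (12.057,-22.546) -> (6.754,-27.849) [heading=45, draw]
]
BK 14.6: (6.754,-27.849) -> (-3.57,-38.173) [heading=45, draw]
Final: pos=(-3.57,-38.173), heading=45, 7 segment(s) drawn

Answer: -3.57 -38.173 45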